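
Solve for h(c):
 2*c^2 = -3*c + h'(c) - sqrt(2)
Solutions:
 h(c) = C1 + 2*c^3/3 + 3*c^2/2 + sqrt(2)*c


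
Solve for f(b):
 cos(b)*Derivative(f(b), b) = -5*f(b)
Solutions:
 f(b) = C1*sqrt(sin(b) - 1)*(sin(b)^2 - 2*sin(b) + 1)/(sqrt(sin(b) + 1)*(sin(b)^2 + 2*sin(b) + 1))


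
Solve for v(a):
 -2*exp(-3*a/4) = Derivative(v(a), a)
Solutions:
 v(a) = C1 + 8*exp(-3*a/4)/3


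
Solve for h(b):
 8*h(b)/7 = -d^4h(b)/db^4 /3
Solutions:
 h(b) = (C1*sin(6^(1/4)*7^(3/4)*b/7) + C2*cos(6^(1/4)*7^(3/4)*b/7))*exp(-6^(1/4)*7^(3/4)*b/7) + (C3*sin(6^(1/4)*7^(3/4)*b/7) + C4*cos(6^(1/4)*7^(3/4)*b/7))*exp(6^(1/4)*7^(3/4)*b/7)


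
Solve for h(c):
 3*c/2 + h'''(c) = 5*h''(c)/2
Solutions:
 h(c) = C1 + C2*c + C3*exp(5*c/2) + c^3/10 + 3*c^2/25


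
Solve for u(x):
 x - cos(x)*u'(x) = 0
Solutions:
 u(x) = C1 + Integral(x/cos(x), x)


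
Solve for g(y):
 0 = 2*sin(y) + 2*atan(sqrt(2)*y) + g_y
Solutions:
 g(y) = C1 - 2*y*atan(sqrt(2)*y) + sqrt(2)*log(2*y^2 + 1)/2 + 2*cos(y)


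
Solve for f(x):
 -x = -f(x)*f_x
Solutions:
 f(x) = -sqrt(C1 + x^2)
 f(x) = sqrt(C1 + x^2)


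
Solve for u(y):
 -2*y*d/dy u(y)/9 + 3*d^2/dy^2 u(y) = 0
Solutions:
 u(y) = C1 + C2*erfi(sqrt(3)*y/9)


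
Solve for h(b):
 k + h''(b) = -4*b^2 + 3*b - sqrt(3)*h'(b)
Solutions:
 h(b) = C1 + C2*exp(-sqrt(3)*b) - 4*sqrt(3)*b^3/9 + sqrt(3)*b^2/2 + 4*b^2/3 - sqrt(3)*b*k/3 - 8*sqrt(3)*b/9 - b


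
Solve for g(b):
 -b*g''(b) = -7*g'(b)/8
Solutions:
 g(b) = C1 + C2*b^(15/8)


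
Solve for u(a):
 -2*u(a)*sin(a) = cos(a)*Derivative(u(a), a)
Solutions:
 u(a) = C1*cos(a)^2


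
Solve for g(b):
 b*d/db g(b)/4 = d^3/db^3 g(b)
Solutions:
 g(b) = C1 + Integral(C2*airyai(2^(1/3)*b/2) + C3*airybi(2^(1/3)*b/2), b)


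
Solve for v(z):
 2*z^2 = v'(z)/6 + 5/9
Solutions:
 v(z) = C1 + 4*z^3 - 10*z/3


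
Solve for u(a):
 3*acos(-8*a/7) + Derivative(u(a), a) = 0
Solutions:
 u(a) = C1 - 3*a*acos(-8*a/7) - 3*sqrt(49 - 64*a^2)/8


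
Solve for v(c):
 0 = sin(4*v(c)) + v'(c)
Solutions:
 v(c) = -acos((-C1 - exp(8*c))/(C1 - exp(8*c)))/4 + pi/2
 v(c) = acos((-C1 - exp(8*c))/(C1 - exp(8*c)))/4


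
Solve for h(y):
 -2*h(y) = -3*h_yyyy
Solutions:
 h(y) = C1*exp(-2^(1/4)*3^(3/4)*y/3) + C2*exp(2^(1/4)*3^(3/4)*y/3) + C3*sin(2^(1/4)*3^(3/4)*y/3) + C4*cos(2^(1/4)*3^(3/4)*y/3)


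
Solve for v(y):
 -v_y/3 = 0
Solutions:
 v(y) = C1


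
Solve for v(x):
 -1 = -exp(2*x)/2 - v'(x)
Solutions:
 v(x) = C1 + x - exp(2*x)/4


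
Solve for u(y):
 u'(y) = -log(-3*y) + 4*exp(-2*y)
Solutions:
 u(y) = C1 - y*log(-y) + y*(1 - log(3)) - 2*exp(-2*y)


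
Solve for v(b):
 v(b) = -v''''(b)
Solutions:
 v(b) = (C1*sin(sqrt(2)*b/2) + C2*cos(sqrt(2)*b/2))*exp(-sqrt(2)*b/2) + (C3*sin(sqrt(2)*b/2) + C4*cos(sqrt(2)*b/2))*exp(sqrt(2)*b/2)


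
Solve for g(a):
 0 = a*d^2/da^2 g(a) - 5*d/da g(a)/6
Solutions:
 g(a) = C1 + C2*a^(11/6)


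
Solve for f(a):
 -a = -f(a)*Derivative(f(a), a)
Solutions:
 f(a) = -sqrt(C1 + a^2)
 f(a) = sqrt(C1 + a^2)


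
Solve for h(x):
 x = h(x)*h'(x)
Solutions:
 h(x) = -sqrt(C1 + x^2)
 h(x) = sqrt(C1 + x^2)


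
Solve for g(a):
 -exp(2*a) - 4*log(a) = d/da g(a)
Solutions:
 g(a) = C1 - 4*a*log(a) + 4*a - exp(2*a)/2


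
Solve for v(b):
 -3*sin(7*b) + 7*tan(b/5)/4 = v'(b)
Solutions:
 v(b) = C1 - 35*log(cos(b/5))/4 + 3*cos(7*b)/7


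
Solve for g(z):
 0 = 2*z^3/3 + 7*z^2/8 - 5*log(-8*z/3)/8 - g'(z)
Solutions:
 g(z) = C1 + z^4/6 + 7*z^3/24 - 5*z*log(-z)/8 + 5*z*(-3*log(2) + 1 + log(3))/8


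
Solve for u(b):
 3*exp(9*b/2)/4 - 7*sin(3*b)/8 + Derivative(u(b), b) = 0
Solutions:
 u(b) = C1 - exp(9*b/2)/6 - 7*cos(3*b)/24


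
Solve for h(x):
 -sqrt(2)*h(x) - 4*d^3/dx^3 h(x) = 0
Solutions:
 h(x) = C3*exp(-sqrt(2)*x/2) + (C1*sin(sqrt(6)*x/4) + C2*cos(sqrt(6)*x/4))*exp(sqrt(2)*x/4)


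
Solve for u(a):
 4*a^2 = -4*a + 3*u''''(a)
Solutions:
 u(a) = C1 + C2*a + C3*a^2 + C4*a^3 + a^6/270 + a^5/90


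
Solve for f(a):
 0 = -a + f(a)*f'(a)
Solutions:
 f(a) = -sqrt(C1 + a^2)
 f(a) = sqrt(C1 + a^2)


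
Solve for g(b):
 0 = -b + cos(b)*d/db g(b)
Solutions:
 g(b) = C1 + Integral(b/cos(b), b)


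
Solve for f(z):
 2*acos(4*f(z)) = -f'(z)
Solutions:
 Integral(1/acos(4*_y), (_y, f(z))) = C1 - 2*z


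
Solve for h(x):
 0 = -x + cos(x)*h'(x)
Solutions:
 h(x) = C1 + Integral(x/cos(x), x)


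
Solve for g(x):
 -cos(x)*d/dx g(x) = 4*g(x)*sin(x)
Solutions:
 g(x) = C1*cos(x)^4


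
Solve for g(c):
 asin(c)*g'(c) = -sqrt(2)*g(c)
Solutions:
 g(c) = C1*exp(-sqrt(2)*Integral(1/asin(c), c))


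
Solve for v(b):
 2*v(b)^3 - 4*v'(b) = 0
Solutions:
 v(b) = -sqrt(-1/(C1 + b))
 v(b) = sqrt(-1/(C1 + b))


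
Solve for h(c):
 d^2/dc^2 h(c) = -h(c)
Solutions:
 h(c) = C1*sin(c) + C2*cos(c)


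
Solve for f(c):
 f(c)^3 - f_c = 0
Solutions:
 f(c) = -sqrt(2)*sqrt(-1/(C1 + c))/2
 f(c) = sqrt(2)*sqrt(-1/(C1 + c))/2


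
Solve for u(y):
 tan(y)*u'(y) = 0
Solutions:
 u(y) = C1


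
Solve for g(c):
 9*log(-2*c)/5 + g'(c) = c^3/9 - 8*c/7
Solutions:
 g(c) = C1 + c^4/36 - 4*c^2/7 - 9*c*log(-c)/5 + 9*c*(1 - log(2))/5


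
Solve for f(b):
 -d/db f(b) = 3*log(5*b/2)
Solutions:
 f(b) = C1 - 3*b*log(b) + b*log(8/125) + 3*b


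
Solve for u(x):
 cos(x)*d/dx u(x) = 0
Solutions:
 u(x) = C1


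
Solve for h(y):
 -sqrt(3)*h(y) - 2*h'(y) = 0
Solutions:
 h(y) = C1*exp(-sqrt(3)*y/2)


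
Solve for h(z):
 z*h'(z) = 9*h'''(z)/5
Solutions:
 h(z) = C1 + Integral(C2*airyai(15^(1/3)*z/3) + C3*airybi(15^(1/3)*z/3), z)


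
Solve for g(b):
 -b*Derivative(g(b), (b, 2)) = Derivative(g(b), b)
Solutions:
 g(b) = C1 + C2*log(b)


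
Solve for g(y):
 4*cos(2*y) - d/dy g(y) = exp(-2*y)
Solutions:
 g(y) = C1 + 2*sin(2*y) + exp(-2*y)/2


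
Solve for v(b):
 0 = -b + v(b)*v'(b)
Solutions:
 v(b) = -sqrt(C1 + b^2)
 v(b) = sqrt(C1 + b^2)


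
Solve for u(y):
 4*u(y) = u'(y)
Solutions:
 u(y) = C1*exp(4*y)


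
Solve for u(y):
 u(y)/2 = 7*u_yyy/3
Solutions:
 u(y) = C3*exp(14^(2/3)*3^(1/3)*y/14) + (C1*sin(14^(2/3)*3^(5/6)*y/28) + C2*cos(14^(2/3)*3^(5/6)*y/28))*exp(-14^(2/3)*3^(1/3)*y/28)


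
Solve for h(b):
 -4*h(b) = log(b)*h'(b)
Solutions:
 h(b) = C1*exp(-4*li(b))


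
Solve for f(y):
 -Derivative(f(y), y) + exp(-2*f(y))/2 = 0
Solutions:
 f(y) = log(-sqrt(C1 + y))
 f(y) = log(C1 + y)/2


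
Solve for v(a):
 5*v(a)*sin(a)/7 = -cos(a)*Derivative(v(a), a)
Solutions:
 v(a) = C1*cos(a)^(5/7)


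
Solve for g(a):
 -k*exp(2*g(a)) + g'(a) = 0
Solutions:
 g(a) = log(-sqrt(-1/(C1 + a*k))) - log(2)/2
 g(a) = log(-1/(C1 + a*k))/2 - log(2)/2


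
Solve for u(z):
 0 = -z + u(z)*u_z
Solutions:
 u(z) = -sqrt(C1 + z^2)
 u(z) = sqrt(C1 + z^2)


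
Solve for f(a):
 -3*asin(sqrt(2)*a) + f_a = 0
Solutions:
 f(a) = C1 + 3*a*asin(sqrt(2)*a) + 3*sqrt(2)*sqrt(1 - 2*a^2)/2


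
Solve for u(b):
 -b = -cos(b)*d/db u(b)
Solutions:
 u(b) = C1 + Integral(b/cos(b), b)


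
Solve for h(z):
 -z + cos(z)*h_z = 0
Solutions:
 h(z) = C1 + Integral(z/cos(z), z)


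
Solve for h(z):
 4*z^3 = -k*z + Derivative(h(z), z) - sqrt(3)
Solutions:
 h(z) = C1 + k*z^2/2 + z^4 + sqrt(3)*z


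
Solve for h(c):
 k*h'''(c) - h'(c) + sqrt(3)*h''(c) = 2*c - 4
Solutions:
 h(c) = C1 + C2*exp(c*(sqrt(4*k + 3) - sqrt(3))/(2*k)) + C3*exp(-c*(sqrt(4*k + 3) + sqrt(3))/(2*k)) - c^2 - 2*sqrt(3)*c + 4*c


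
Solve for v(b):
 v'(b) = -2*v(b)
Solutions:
 v(b) = C1*exp(-2*b)


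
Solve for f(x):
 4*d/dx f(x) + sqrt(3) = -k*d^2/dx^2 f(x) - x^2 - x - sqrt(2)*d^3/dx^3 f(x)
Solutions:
 f(x) = C1 + C2*exp(sqrt(2)*x*(-k + sqrt(k^2 - 16*sqrt(2)))/4) + C3*exp(-sqrt(2)*x*(k + sqrt(k^2 - 16*sqrt(2)))/4) - k^2*x/32 + k*x^2/16 + k*x/16 - x^3/12 - x^2/8 - sqrt(3)*x/4 + sqrt(2)*x/8


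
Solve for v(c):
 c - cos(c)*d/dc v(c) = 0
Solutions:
 v(c) = C1 + Integral(c/cos(c), c)


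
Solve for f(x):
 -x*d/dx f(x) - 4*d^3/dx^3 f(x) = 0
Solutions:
 f(x) = C1 + Integral(C2*airyai(-2^(1/3)*x/2) + C3*airybi(-2^(1/3)*x/2), x)


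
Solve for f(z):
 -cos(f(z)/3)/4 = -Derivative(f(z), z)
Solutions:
 -z/4 - 3*log(sin(f(z)/3) - 1)/2 + 3*log(sin(f(z)/3) + 1)/2 = C1


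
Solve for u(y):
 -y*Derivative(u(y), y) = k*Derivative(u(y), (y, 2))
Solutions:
 u(y) = C1 + C2*sqrt(k)*erf(sqrt(2)*y*sqrt(1/k)/2)


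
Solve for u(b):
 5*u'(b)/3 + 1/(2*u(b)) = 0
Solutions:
 u(b) = -sqrt(C1 - 15*b)/5
 u(b) = sqrt(C1 - 15*b)/5


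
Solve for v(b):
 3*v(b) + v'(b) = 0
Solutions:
 v(b) = C1*exp(-3*b)


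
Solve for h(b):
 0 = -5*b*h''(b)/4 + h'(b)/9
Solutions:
 h(b) = C1 + C2*b^(49/45)


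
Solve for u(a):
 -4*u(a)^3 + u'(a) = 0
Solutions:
 u(a) = -sqrt(2)*sqrt(-1/(C1 + 4*a))/2
 u(a) = sqrt(2)*sqrt(-1/(C1 + 4*a))/2


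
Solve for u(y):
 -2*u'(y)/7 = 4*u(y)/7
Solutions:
 u(y) = C1*exp(-2*y)


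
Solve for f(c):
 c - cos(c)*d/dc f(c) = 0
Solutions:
 f(c) = C1 + Integral(c/cos(c), c)


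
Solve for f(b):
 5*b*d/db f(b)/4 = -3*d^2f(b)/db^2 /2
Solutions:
 f(b) = C1 + C2*erf(sqrt(15)*b/6)


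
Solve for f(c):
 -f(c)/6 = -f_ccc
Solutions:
 f(c) = C3*exp(6^(2/3)*c/6) + (C1*sin(2^(2/3)*3^(1/6)*c/4) + C2*cos(2^(2/3)*3^(1/6)*c/4))*exp(-6^(2/3)*c/12)


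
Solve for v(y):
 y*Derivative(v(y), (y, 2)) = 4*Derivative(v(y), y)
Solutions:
 v(y) = C1 + C2*y^5


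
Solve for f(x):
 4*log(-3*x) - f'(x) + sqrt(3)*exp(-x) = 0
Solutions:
 f(x) = C1 + 4*x*log(-x) + 4*x*(-1 + log(3)) - sqrt(3)*exp(-x)


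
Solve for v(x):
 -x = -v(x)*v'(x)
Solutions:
 v(x) = -sqrt(C1 + x^2)
 v(x) = sqrt(C1 + x^2)


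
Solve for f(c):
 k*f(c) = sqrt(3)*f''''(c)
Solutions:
 f(c) = C1*exp(-3^(7/8)*c*k^(1/4)/3) + C2*exp(3^(7/8)*c*k^(1/4)/3) + C3*exp(-3^(7/8)*I*c*k^(1/4)/3) + C4*exp(3^(7/8)*I*c*k^(1/4)/3)


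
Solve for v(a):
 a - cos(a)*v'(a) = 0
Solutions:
 v(a) = C1 + Integral(a/cos(a), a)


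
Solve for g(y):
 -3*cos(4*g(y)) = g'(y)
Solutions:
 g(y) = -asin((C1 + exp(24*y))/(C1 - exp(24*y)))/4 + pi/4
 g(y) = asin((C1 + exp(24*y))/(C1 - exp(24*y)))/4


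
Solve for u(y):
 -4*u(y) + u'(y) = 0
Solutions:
 u(y) = C1*exp(4*y)


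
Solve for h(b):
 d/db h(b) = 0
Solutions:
 h(b) = C1


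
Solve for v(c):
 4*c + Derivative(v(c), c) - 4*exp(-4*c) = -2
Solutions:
 v(c) = C1 - 2*c^2 - 2*c - exp(-4*c)


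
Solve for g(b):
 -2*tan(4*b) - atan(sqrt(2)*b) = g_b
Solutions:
 g(b) = C1 - b*atan(sqrt(2)*b) + sqrt(2)*log(2*b^2 + 1)/4 + log(cos(4*b))/2


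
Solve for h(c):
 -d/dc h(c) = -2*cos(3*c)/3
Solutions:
 h(c) = C1 + 2*sin(3*c)/9


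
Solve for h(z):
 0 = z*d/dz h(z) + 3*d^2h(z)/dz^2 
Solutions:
 h(z) = C1 + C2*erf(sqrt(6)*z/6)


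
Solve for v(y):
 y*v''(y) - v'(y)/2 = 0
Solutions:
 v(y) = C1 + C2*y^(3/2)


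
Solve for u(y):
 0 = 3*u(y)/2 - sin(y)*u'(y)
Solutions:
 u(y) = C1*(cos(y) - 1)^(3/4)/(cos(y) + 1)^(3/4)


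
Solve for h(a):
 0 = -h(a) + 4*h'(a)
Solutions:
 h(a) = C1*exp(a/4)


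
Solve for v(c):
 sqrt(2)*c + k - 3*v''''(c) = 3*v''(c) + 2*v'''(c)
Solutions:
 v(c) = C1 + C2*c + sqrt(2)*c^3/18 + c^2*(3*k - 2*sqrt(2))/18 + (C3*sin(2*sqrt(2)*c/3) + C4*cos(2*sqrt(2)*c/3))*exp(-c/3)


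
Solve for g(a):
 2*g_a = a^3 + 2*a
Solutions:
 g(a) = C1 + a^4/8 + a^2/2


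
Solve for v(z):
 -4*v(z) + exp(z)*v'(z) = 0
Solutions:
 v(z) = C1*exp(-4*exp(-z))


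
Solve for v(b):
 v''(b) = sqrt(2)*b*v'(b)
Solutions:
 v(b) = C1 + C2*erfi(2^(3/4)*b/2)


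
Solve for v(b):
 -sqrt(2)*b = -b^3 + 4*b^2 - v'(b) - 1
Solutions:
 v(b) = C1 - b^4/4 + 4*b^3/3 + sqrt(2)*b^2/2 - b


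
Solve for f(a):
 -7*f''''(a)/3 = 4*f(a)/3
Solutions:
 f(a) = (C1*sin(7^(3/4)*a/7) + C2*cos(7^(3/4)*a/7))*exp(-7^(3/4)*a/7) + (C3*sin(7^(3/4)*a/7) + C4*cos(7^(3/4)*a/7))*exp(7^(3/4)*a/7)


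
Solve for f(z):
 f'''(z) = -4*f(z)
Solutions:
 f(z) = C3*exp(-2^(2/3)*z) + (C1*sin(2^(2/3)*sqrt(3)*z/2) + C2*cos(2^(2/3)*sqrt(3)*z/2))*exp(2^(2/3)*z/2)


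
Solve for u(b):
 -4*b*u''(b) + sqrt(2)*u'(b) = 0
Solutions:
 u(b) = C1 + C2*b^(sqrt(2)/4 + 1)


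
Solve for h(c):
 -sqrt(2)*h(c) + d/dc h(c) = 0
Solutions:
 h(c) = C1*exp(sqrt(2)*c)


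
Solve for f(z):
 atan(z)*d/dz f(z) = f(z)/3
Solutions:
 f(z) = C1*exp(Integral(1/atan(z), z)/3)


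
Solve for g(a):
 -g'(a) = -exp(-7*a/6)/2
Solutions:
 g(a) = C1 - 3*exp(-7*a/6)/7


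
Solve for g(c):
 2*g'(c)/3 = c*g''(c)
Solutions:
 g(c) = C1 + C2*c^(5/3)


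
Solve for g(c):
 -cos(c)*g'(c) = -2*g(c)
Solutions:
 g(c) = C1*(sin(c) + 1)/(sin(c) - 1)


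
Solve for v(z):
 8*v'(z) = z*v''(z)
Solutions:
 v(z) = C1 + C2*z^9


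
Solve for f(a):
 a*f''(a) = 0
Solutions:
 f(a) = C1 + C2*a


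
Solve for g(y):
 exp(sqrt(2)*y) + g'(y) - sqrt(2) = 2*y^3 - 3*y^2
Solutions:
 g(y) = C1 + y^4/2 - y^3 + sqrt(2)*y - sqrt(2)*exp(sqrt(2)*y)/2


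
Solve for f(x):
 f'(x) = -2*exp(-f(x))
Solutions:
 f(x) = log(C1 - 2*x)


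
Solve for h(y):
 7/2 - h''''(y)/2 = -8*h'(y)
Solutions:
 h(y) = C1 + C4*exp(2*2^(1/3)*y) - 7*y/16 + (C2*sin(2^(1/3)*sqrt(3)*y) + C3*cos(2^(1/3)*sqrt(3)*y))*exp(-2^(1/3)*y)


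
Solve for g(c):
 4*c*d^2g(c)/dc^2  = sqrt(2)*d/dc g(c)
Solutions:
 g(c) = C1 + C2*c^(sqrt(2)/4 + 1)


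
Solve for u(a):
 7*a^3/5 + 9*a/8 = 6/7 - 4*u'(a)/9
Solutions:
 u(a) = C1 - 63*a^4/80 - 81*a^2/64 + 27*a/14


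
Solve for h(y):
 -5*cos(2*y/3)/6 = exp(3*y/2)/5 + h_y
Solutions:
 h(y) = C1 - 2*exp(3*y/2)/15 - 5*sin(2*y/3)/4


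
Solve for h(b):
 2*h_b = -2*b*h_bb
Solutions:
 h(b) = C1 + C2*log(b)


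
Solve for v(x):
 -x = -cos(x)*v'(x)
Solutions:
 v(x) = C1 + Integral(x/cos(x), x)


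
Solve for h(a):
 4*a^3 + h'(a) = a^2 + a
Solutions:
 h(a) = C1 - a^4 + a^3/3 + a^2/2


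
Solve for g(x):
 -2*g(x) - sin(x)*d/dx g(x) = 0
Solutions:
 g(x) = C1*(cos(x) + 1)/(cos(x) - 1)


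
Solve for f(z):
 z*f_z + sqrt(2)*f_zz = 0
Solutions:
 f(z) = C1 + C2*erf(2^(1/4)*z/2)


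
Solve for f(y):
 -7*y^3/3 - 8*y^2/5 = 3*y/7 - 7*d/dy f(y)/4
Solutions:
 f(y) = C1 + y^4/3 + 32*y^3/105 + 6*y^2/49


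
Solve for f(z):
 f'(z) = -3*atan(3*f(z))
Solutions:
 Integral(1/atan(3*_y), (_y, f(z))) = C1 - 3*z


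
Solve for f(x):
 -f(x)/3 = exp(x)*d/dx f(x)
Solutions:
 f(x) = C1*exp(exp(-x)/3)


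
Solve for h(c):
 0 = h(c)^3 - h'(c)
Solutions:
 h(c) = -sqrt(2)*sqrt(-1/(C1 + c))/2
 h(c) = sqrt(2)*sqrt(-1/(C1 + c))/2


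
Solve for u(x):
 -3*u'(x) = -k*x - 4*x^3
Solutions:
 u(x) = C1 + k*x^2/6 + x^4/3


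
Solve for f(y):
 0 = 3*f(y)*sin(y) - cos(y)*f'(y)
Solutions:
 f(y) = C1/cos(y)^3


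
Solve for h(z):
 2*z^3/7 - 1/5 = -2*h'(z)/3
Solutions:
 h(z) = C1 - 3*z^4/28 + 3*z/10


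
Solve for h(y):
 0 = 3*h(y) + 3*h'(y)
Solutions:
 h(y) = C1*exp(-y)


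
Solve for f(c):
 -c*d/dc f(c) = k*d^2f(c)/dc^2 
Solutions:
 f(c) = C1 + C2*sqrt(k)*erf(sqrt(2)*c*sqrt(1/k)/2)


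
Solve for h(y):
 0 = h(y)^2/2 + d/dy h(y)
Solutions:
 h(y) = 2/(C1 + y)


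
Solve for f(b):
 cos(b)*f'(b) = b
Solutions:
 f(b) = C1 + Integral(b/cos(b), b)


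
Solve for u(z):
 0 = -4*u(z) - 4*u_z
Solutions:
 u(z) = C1*exp(-z)


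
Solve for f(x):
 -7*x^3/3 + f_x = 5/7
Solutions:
 f(x) = C1 + 7*x^4/12 + 5*x/7


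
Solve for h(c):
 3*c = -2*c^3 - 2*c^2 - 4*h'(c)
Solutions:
 h(c) = C1 - c^4/8 - c^3/6 - 3*c^2/8


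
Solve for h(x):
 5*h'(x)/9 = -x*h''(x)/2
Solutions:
 h(x) = C1 + C2/x^(1/9)


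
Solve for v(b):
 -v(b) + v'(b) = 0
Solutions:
 v(b) = C1*exp(b)


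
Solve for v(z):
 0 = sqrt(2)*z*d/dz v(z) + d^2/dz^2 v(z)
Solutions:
 v(z) = C1 + C2*erf(2^(3/4)*z/2)


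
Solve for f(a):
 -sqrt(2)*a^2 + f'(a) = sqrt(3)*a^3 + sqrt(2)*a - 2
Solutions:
 f(a) = C1 + sqrt(3)*a^4/4 + sqrt(2)*a^3/3 + sqrt(2)*a^2/2 - 2*a


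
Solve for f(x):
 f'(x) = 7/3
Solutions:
 f(x) = C1 + 7*x/3


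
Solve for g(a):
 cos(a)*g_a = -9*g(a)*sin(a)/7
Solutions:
 g(a) = C1*cos(a)^(9/7)


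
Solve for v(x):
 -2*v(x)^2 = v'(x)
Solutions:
 v(x) = 1/(C1 + 2*x)


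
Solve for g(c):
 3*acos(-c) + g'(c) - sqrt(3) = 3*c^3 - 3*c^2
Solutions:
 g(c) = C1 + 3*c^4/4 - c^3 - 3*c*acos(-c) + sqrt(3)*c - 3*sqrt(1 - c^2)


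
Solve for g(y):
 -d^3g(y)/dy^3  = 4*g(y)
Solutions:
 g(y) = C3*exp(-2^(2/3)*y) + (C1*sin(2^(2/3)*sqrt(3)*y/2) + C2*cos(2^(2/3)*sqrt(3)*y/2))*exp(2^(2/3)*y/2)


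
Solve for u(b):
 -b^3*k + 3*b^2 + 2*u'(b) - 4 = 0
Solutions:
 u(b) = C1 + b^4*k/8 - b^3/2 + 2*b


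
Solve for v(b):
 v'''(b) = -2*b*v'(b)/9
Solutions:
 v(b) = C1 + Integral(C2*airyai(-6^(1/3)*b/3) + C3*airybi(-6^(1/3)*b/3), b)


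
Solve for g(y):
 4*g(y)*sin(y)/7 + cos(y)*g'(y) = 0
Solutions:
 g(y) = C1*cos(y)^(4/7)


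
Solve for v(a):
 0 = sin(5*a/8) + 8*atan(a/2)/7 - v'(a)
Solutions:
 v(a) = C1 + 8*a*atan(a/2)/7 - 8*log(a^2 + 4)/7 - 8*cos(5*a/8)/5


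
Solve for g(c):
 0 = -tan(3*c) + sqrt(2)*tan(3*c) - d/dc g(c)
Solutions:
 g(c) = C1 - sqrt(2)*log(cos(3*c))/3 + log(cos(3*c))/3


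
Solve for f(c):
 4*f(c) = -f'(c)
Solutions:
 f(c) = C1*exp(-4*c)


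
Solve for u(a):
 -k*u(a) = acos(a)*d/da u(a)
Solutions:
 u(a) = C1*exp(-k*Integral(1/acos(a), a))


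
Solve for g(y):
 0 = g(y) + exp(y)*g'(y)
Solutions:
 g(y) = C1*exp(exp(-y))


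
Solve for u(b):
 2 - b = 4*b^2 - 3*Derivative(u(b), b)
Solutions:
 u(b) = C1 + 4*b^3/9 + b^2/6 - 2*b/3


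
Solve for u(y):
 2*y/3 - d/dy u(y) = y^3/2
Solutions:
 u(y) = C1 - y^4/8 + y^2/3


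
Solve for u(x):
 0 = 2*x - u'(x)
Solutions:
 u(x) = C1 + x^2


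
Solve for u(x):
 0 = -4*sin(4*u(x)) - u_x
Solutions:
 u(x) = -acos((-C1 - exp(32*x))/(C1 - exp(32*x)))/4 + pi/2
 u(x) = acos((-C1 - exp(32*x))/(C1 - exp(32*x)))/4


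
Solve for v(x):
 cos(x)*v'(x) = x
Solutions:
 v(x) = C1 + Integral(x/cos(x), x)


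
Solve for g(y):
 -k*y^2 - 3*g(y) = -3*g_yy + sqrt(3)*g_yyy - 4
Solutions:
 g(y) = C1*exp(y*(2*2^(1/3)*3^(2/3)/(3*sqrt(15) + 7*sqrt(3))^(1/3) + 2^(2/3)*3^(1/3)*(3*sqrt(15) + 7*sqrt(3))^(1/3) + 4*sqrt(3))/12)*sin(2^(1/3)*3^(1/6)*y*(-2^(1/3)*3^(2/3)*(3*sqrt(15) + 7*sqrt(3))^(1/3) + 6/(3*sqrt(15) + 7*sqrt(3))^(1/3))/12) + C2*exp(y*(2*2^(1/3)*3^(2/3)/(3*sqrt(15) + 7*sqrt(3))^(1/3) + 2^(2/3)*3^(1/3)*(3*sqrt(15) + 7*sqrt(3))^(1/3) + 4*sqrt(3))/12)*cos(2^(1/3)*3^(1/6)*y*(-2^(1/3)*3^(2/3)*(3*sqrt(15) + 7*sqrt(3))^(1/3) + 6/(3*sqrt(15) + 7*sqrt(3))^(1/3))/12) + C3*exp(y*(-2^(2/3)*3^(1/3)*(3*sqrt(15) + 7*sqrt(3))^(1/3) - 2*2^(1/3)*3^(2/3)/(3*sqrt(15) + 7*sqrt(3))^(1/3) + 2*sqrt(3))/6) - k*y^2/3 - 2*k/3 + 4/3


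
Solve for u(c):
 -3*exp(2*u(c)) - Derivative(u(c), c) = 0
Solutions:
 u(c) = log(-sqrt(-1/(C1 - 3*c))) - log(2)/2
 u(c) = log(-1/(C1 - 3*c))/2 - log(2)/2


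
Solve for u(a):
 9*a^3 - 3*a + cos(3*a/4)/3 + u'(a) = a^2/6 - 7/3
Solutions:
 u(a) = C1 - 9*a^4/4 + a^3/18 + 3*a^2/2 - 7*a/3 - 4*sin(3*a/4)/9


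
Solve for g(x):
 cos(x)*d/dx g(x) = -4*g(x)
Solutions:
 g(x) = C1*(sin(x)^2 - 2*sin(x) + 1)/(sin(x)^2 + 2*sin(x) + 1)


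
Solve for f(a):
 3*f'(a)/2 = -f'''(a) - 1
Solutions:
 f(a) = C1 + C2*sin(sqrt(6)*a/2) + C3*cos(sqrt(6)*a/2) - 2*a/3


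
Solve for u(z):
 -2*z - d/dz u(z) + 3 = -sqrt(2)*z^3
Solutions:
 u(z) = C1 + sqrt(2)*z^4/4 - z^2 + 3*z


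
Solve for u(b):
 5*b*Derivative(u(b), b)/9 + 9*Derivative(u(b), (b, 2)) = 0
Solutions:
 u(b) = C1 + C2*erf(sqrt(10)*b/18)


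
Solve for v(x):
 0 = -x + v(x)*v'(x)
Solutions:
 v(x) = -sqrt(C1 + x^2)
 v(x) = sqrt(C1 + x^2)


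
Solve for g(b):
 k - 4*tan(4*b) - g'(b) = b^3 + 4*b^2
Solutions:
 g(b) = C1 - b^4/4 - 4*b^3/3 + b*k + log(cos(4*b))


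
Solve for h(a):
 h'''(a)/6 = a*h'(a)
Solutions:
 h(a) = C1 + Integral(C2*airyai(6^(1/3)*a) + C3*airybi(6^(1/3)*a), a)


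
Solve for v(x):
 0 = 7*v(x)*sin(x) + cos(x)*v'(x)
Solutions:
 v(x) = C1*cos(x)^7


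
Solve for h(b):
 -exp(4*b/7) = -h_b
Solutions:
 h(b) = C1 + 7*exp(4*b/7)/4


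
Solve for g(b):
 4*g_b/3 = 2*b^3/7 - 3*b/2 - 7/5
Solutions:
 g(b) = C1 + 3*b^4/56 - 9*b^2/16 - 21*b/20


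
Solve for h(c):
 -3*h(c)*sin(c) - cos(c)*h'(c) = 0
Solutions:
 h(c) = C1*cos(c)^3


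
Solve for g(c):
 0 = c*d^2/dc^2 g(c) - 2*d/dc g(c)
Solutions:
 g(c) = C1 + C2*c^3


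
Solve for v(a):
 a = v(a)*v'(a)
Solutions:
 v(a) = -sqrt(C1 + a^2)
 v(a) = sqrt(C1 + a^2)


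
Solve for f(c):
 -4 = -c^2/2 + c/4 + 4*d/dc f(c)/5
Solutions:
 f(c) = C1 + 5*c^3/24 - 5*c^2/32 - 5*c


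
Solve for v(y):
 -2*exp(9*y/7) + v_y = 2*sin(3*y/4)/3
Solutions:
 v(y) = C1 + 14*exp(9*y/7)/9 - 8*cos(3*y/4)/9


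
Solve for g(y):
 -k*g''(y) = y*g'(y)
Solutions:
 g(y) = C1 + C2*sqrt(k)*erf(sqrt(2)*y*sqrt(1/k)/2)


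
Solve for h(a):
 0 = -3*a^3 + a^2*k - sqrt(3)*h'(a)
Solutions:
 h(a) = C1 - sqrt(3)*a^4/4 + sqrt(3)*a^3*k/9


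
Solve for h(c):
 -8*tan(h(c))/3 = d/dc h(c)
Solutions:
 h(c) = pi - asin(C1*exp(-8*c/3))
 h(c) = asin(C1*exp(-8*c/3))


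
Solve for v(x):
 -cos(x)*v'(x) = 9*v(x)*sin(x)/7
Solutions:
 v(x) = C1*cos(x)^(9/7)


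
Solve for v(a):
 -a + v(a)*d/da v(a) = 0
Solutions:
 v(a) = -sqrt(C1 + a^2)
 v(a) = sqrt(C1 + a^2)


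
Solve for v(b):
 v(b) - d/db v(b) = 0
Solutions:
 v(b) = C1*exp(b)


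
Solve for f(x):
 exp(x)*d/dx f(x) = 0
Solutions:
 f(x) = C1


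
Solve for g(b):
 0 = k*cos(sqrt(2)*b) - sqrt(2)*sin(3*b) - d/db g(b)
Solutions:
 g(b) = C1 + sqrt(2)*k*sin(sqrt(2)*b)/2 + sqrt(2)*cos(3*b)/3


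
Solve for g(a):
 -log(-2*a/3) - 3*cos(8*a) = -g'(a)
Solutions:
 g(a) = C1 + a*log(-a) - a*log(3) - a + a*log(2) + 3*sin(8*a)/8


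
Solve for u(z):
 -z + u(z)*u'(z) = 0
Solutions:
 u(z) = -sqrt(C1 + z^2)
 u(z) = sqrt(C1 + z^2)


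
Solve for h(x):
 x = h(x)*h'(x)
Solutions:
 h(x) = -sqrt(C1 + x^2)
 h(x) = sqrt(C1 + x^2)


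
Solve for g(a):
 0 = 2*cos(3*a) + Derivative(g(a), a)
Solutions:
 g(a) = C1 - 2*sin(3*a)/3


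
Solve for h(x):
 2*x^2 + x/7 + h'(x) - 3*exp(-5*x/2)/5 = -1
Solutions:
 h(x) = C1 - 2*x^3/3 - x^2/14 - x - 6*exp(-5*x/2)/25


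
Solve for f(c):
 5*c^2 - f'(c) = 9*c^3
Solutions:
 f(c) = C1 - 9*c^4/4 + 5*c^3/3


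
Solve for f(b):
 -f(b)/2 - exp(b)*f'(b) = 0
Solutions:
 f(b) = C1*exp(exp(-b)/2)


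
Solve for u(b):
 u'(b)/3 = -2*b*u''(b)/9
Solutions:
 u(b) = C1 + C2/sqrt(b)


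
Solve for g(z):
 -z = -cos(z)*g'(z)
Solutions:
 g(z) = C1 + Integral(z/cos(z), z)


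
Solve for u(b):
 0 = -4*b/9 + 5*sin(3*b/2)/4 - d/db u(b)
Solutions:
 u(b) = C1 - 2*b^2/9 - 5*cos(3*b/2)/6


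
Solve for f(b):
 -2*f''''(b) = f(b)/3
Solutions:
 f(b) = (C1*sin(2^(1/4)*3^(3/4)*b/6) + C2*cos(2^(1/4)*3^(3/4)*b/6))*exp(-2^(1/4)*3^(3/4)*b/6) + (C3*sin(2^(1/4)*3^(3/4)*b/6) + C4*cos(2^(1/4)*3^(3/4)*b/6))*exp(2^(1/4)*3^(3/4)*b/6)


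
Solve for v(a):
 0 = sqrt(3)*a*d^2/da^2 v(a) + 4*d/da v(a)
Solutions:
 v(a) = C1 + C2*a^(1 - 4*sqrt(3)/3)


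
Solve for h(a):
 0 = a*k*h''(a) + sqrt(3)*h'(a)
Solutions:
 h(a) = C1 + a^(((re(k) - sqrt(3))*re(k) + im(k)^2)/(re(k)^2 + im(k)^2))*(C2*sin(sqrt(3)*log(a)*Abs(im(k))/(re(k)^2 + im(k)^2)) + C3*cos(sqrt(3)*log(a)*im(k)/(re(k)^2 + im(k)^2)))


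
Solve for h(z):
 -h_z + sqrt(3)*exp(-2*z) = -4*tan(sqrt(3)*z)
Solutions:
 h(z) = C1 + 2*sqrt(3)*log(tan(sqrt(3)*z)^2 + 1)/3 - sqrt(3)*exp(-2*z)/2


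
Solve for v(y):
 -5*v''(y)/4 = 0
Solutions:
 v(y) = C1 + C2*y


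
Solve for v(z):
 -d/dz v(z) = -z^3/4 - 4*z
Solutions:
 v(z) = C1 + z^4/16 + 2*z^2


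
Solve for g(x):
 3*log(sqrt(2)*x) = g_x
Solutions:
 g(x) = C1 + 3*x*log(x) - 3*x + 3*x*log(2)/2


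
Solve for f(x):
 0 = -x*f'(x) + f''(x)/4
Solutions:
 f(x) = C1 + C2*erfi(sqrt(2)*x)


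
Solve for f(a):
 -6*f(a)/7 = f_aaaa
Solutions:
 f(a) = (C1*sin(14^(3/4)*3^(1/4)*a/14) + C2*cos(14^(3/4)*3^(1/4)*a/14))*exp(-14^(3/4)*3^(1/4)*a/14) + (C3*sin(14^(3/4)*3^(1/4)*a/14) + C4*cos(14^(3/4)*3^(1/4)*a/14))*exp(14^(3/4)*3^(1/4)*a/14)


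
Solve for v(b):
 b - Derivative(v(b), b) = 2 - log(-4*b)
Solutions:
 v(b) = C1 + b^2/2 + b*log(-b) + b*(-3 + 2*log(2))


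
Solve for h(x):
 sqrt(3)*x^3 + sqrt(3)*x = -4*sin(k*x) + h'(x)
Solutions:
 h(x) = C1 + sqrt(3)*x^4/4 + sqrt(3)*x^2/2 - 4*cos(k*x)/k


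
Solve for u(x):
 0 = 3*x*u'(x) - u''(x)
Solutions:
 u(x) = C1 + C2*erfi(sqrt(6)*x/2)


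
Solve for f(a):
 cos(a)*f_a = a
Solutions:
 f(a) = C1 + Integral(a/cos(a), a)


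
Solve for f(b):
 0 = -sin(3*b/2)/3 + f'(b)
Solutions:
 f(b) = C1 - 2*cos(3*b/2)/9


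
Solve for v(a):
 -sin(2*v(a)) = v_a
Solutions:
 v(a) = pi - acos((-C1 - exp(4*a))/(C1 - exp(4*a)))/2
 v(a) = acos((-C1 - exp(4*a))/(C1 - exp(4*a)))/2


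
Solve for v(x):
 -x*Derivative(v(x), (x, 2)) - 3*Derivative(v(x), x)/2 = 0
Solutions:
 v(x) = C1 + C2/sqrt(x)


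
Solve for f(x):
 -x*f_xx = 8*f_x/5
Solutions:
 f(x) = C1 + C2/x^(3/5)


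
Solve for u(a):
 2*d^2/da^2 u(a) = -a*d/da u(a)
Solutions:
 u(a) = C1 + C2*erf(a/2)


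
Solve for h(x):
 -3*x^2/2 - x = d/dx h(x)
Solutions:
 h(x) = C1 - x^3/2 - x^2/2


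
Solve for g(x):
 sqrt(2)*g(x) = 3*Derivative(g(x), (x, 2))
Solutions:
 g(x) = C1*exp(-2^(1/4)*sqrt(3)*x/3) + C2*exp(2^(1/4)*sqrt(3)*x/3)


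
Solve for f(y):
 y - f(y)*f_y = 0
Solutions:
 f(y) = -sqrt(C1 + y^2)
 f(y) = sqrt(C1 + y^2)


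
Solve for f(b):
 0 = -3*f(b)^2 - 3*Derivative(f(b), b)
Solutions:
 f(b) = 1/(C1 + b)


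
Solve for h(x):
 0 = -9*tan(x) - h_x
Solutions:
 h(x) = C1 + 9*log(cos(x))


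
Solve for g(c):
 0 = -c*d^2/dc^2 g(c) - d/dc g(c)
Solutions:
 g(c) = C1 + C2*log(c)


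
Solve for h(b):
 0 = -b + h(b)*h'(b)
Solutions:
 h(b) = -sqrt(C1 + b^2)
 h(b) = sqrt(C1 + b^2)


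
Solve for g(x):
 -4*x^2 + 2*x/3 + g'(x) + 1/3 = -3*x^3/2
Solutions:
 g(x) = C1 - 3*x^4/8 + 4*x^3/3 - x^2/3 - x/3


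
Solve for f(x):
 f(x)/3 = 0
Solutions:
 f(x) = 0


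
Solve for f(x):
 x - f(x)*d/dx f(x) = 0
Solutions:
 f(x) = -sqrt(C1 + x^2)
 f(x) = sqrt(C1 + x^2)


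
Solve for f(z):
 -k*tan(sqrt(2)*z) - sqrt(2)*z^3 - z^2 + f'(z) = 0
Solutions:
 f(z) = C1 - sqrt(2)*k*log(cos(sqrt(2)*z))/2 + sqrt(2)*z^4/4 + z^3/3


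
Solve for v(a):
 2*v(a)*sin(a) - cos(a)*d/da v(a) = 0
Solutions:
 v(a) = C1/cos(a)^2


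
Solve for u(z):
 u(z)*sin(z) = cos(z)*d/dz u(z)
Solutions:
 u(z) = C1/cos(z)


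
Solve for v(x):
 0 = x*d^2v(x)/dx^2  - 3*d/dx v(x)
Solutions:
 v(x) = C1 + C2*x^4


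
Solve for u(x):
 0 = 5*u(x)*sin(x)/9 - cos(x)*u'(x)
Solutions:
 u(x) = C1/cos(x)^(5/9)


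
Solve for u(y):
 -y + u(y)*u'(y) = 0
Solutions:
 u(y) = -sqrt(C1 + y^2)
 u(y) = sqrt(C1 + y^2)


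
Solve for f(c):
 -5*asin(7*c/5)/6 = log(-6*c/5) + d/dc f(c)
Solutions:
 f(c) = C1 - c*log(-c) - 5*c*asin(7*c/5)/6 - c*log(6) + c + c*log(5) - 5*sqrt(25 - 49*c^2)/42


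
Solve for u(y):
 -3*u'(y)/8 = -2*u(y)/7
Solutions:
 u(y) = C1*exp(16*y/21)


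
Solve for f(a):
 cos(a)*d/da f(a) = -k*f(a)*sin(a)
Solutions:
 f(a) = C1*exp(k*log(cos(a)))


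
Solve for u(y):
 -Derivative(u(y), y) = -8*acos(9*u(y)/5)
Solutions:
 Integral(1/acos(9*_y/5), (_y, u(y))) = C1 + 8*y


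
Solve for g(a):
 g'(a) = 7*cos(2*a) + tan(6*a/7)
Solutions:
 g(a) = C1 - 7*log(cos(6*a/7))/6 + 7*sin(2*a)/2


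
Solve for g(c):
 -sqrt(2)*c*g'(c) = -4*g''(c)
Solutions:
 g(c) = C1 + C2*erfi(2^(3/4)*c/4)


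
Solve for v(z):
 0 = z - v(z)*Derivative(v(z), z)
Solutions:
 v(z) = -sqrt(C1 + z^2)
 v(z) = sqrt(C1 + z^2)


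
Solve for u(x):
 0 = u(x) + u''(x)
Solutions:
 u(x) = C1*sin(x) + C2*cos(x)


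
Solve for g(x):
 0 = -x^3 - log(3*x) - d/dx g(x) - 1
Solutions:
 g(x) = C1 - x^4/4 - x*log(x) - x*log(3)


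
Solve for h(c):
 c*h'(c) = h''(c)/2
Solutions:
 h(c) = C1 + C2*erfi(c)


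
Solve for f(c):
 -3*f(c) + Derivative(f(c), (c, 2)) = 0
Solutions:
 f(c) = C1*exp(-sqrt(3)*c) + C2*exp(sqrt(3)*c)


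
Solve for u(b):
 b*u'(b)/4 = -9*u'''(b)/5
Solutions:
 u(b) = C1 + Integral(C2*airyai(-30^(1/3)*b/6) + C3*airybi(-30^(1/3)*b/6), b)


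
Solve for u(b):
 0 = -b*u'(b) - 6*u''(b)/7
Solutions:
 u(b) = C1 + C2*erf(sqrt(21)*b/6)


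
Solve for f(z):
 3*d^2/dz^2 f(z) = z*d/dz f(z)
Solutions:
 f(z) = C1 + C2*erfi(sqrt(6)*z/6)


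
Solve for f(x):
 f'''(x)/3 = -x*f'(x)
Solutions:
 f(x) = C1 + Integral(C2*airyai(-3^(1/3)*x) + C3*airybi(-3^(1/3)*x), x)


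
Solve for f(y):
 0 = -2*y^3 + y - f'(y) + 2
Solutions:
 f(y) = C1 - y^4/2 + y^2/2 + 2*y


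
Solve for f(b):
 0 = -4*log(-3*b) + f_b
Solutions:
 f(b) = C1 + 4*b*log(-b) + 4*b*(-1 + log(3))


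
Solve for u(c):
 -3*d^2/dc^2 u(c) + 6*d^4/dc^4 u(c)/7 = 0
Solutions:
 u(c) = C1 + C2*c + C3*exp(-sqrt(14)*c/2) + C4*exp(sqrt(14)*c/2)


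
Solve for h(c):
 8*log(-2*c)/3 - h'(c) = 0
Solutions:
 h(c) = C1 + 8*c*log(-c)/3 + 8*c*(-1 + log(2))/3


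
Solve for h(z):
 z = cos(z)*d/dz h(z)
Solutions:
 h(z) = C1 + Integral(z/cos(z), z)


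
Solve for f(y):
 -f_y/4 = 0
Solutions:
 f(y) = C1


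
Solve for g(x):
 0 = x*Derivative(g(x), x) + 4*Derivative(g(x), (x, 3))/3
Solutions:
 g(x) = C1 + Integral(C2*airyai(-6^(1/3)*x/2) + C3*airybi(-6^(1/3)*x/2), x)


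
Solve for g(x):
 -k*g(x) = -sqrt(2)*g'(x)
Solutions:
 g(x) = C1*exp(sqrt(2)*k*x/2)


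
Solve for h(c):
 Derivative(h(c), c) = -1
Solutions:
 h(c) = C1 - c


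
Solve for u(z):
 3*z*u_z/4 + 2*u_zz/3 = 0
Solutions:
 u(z) = C1 + C2*erf(3*z/4)


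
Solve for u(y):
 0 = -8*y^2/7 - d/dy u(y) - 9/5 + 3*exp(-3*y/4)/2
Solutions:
 u(y) = C1 - 8*y^3/21 - 9*y/5 - 2*exp(-3*y/4)


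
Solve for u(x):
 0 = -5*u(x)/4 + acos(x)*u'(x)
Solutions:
 u(x) = C1*exp(5*Integral(1/acos(x), x)/4)


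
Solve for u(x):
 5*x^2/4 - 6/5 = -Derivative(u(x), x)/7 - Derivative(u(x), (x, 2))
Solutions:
 u(x) = C1 + C2*exp(-x/7) - 35*x^3/12 + 245*x^2/4 - 8491*x/10


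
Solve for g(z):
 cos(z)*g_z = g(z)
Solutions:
 g(z) = C1*sqrt(sin(z) + 1)/sqrt(sin(z) - 1)


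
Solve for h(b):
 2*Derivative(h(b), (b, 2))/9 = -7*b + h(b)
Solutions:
 h(b) = C1*exp(-3*sqrt(2)*b/2) + C2*exp(3*sqrt(2)*b/2) + 7*b


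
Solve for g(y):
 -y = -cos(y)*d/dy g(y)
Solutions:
 g(y) = C1 + Integral(y/cos(y), y)


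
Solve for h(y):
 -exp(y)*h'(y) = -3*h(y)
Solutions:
 h(y) = C1*exp(-3*exp(-y))


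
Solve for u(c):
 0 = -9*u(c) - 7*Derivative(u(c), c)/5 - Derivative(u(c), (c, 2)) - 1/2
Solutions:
 u(c) = (C1*sin(sqrt(851)*c/10) + C2*cos(sqrt(851)*c/10))*exp(-7*c/10) - 1/18


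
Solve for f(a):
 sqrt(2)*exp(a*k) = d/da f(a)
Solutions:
 f(a) = C1 + sqrt(2)*exp(a*k)/k


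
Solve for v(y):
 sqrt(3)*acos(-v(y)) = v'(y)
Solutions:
 Integral(1/acos(-_y), (_y, v(y))) = C1 + sqrt(3)*y


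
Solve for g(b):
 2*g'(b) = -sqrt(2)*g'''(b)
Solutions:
 g(b) = C1 + C2*sin(2^(1/4)*b) + C3*cos(2^(1/4)*b)


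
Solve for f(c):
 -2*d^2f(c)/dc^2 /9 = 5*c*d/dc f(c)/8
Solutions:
 f(c) = C1 + C2*erf(3*sqrt(10)*c/8)


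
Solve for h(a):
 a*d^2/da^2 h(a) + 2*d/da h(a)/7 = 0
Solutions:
 h(a) = C1 + C2*a^(5/7)


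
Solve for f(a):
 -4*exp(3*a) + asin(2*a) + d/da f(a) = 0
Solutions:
 f(a) = C1 - a*asin(2*a) - sqrt(1 - 4*a^2)/2 + 4*exp(3*a)/3


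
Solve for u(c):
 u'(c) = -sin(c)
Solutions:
 u(c) = C1 + cos(c)


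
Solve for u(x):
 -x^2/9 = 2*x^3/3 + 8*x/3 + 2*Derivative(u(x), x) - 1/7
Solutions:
 u(x) = C1 - x^4/12 - x^3/54 - 2*x^2/3 + x/14


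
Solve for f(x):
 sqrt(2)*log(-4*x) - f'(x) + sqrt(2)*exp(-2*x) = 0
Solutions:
 f(x) = C1 + sqrt(2)*x*log(-x) + sqrt(2)*x*(-1 + 2*log(2)) - sqrt(2)*exp(-2*x)/2


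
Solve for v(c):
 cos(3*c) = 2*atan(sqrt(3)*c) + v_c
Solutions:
 v(c) = C1 - 2*c*atan(sqrt(3)*c) + sqrt(3)*log(3*c^2 + 1)/3 + sin(3*c)/3


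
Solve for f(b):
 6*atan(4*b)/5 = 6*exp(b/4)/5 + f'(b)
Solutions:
 f(b) = C1 + 6*b*atan(4*b)/5 - 24*exp(b/4)/5 - 3*log(16*b^2 + 1)/20


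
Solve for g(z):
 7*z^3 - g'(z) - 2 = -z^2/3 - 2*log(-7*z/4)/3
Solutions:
 g(z) = C1 + 7*z^4/4 + z^3/9 + 2*z*log(-z)/3 + z*(-8/3 - 2*log(2) + 2*log(14)/3)


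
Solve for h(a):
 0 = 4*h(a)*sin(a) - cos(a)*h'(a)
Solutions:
 h(a) = C1/cos(a)^4


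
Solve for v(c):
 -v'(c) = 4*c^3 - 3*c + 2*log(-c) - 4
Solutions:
 v(c) = C1 - c^4 + 3*c^2/2 - 2*c*log(-c) + 6*c


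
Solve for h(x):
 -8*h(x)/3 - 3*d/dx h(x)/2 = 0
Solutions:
 h(x) = C1*exp(-16*x/9)


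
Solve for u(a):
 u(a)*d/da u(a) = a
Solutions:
 u(a) = -sqrt(C1 + a^2)
 u(a) = sqrt(C1 + a^2)


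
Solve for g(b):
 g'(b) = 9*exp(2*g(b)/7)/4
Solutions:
 g(b) = 7*log(-sqrt(-1/(C1 + 9*b))) + 7*log(14)/2
 g(b) = 7*log(-1/(C1 + 9*b))/2 + 7*log(14)/2


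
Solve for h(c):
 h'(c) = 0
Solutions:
 h(c) = C1


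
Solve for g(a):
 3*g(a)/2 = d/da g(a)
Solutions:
 g(a) = C1*exp(3*a/2)


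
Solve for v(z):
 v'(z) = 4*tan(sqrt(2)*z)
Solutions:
 v(z) = C1 - 2*sqrt(2)*log(cos(sqrt(2)*z))


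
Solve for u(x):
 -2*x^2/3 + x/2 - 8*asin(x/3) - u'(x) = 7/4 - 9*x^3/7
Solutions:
 u(x) = C1 + 9*x^4/28 - 2*x^3/9 + x^2/4 - 8*x*asin(x/3) - 7*x/4 - 8*sqrt(9 - x^2)


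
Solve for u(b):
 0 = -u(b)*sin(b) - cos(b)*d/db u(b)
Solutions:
 u(b) = C1*cos(b)


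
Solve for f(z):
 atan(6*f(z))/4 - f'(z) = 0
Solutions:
 Integral(1/atan(6*_y), (_y, f(z))) = C1 + z/4


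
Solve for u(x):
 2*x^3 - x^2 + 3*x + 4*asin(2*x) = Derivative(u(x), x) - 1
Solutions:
 u(x) = C1 + x^4/2 - x^3/3 + 3*x^2/2 + 4*x*asin(2*x) + x + 2*sqrt(1 - 4*x^2)


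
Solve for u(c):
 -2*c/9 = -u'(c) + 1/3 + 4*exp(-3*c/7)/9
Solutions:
 u(c) = C1 + c^2/9 + c/3 - 28*exp(-3*c/7)/27


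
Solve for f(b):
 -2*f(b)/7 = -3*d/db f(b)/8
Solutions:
 f(b) = C1*exp(16*b/21)


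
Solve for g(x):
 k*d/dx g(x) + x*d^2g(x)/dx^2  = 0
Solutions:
 g(x) = C1 + x^(1 - re(k))*(C2*sin(log(x)*Abs(im(k))) + C3*cos(log(x)*im(k)))


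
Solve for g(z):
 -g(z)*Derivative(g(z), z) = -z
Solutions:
 g(z) = -sqrt(C1 + z^2)
 g(z) = sqrt(C1 + z^2)


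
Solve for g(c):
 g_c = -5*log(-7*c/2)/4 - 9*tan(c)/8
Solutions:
 g(c) = C1 - 5*c*log(-c)/4 - 5*c*log(7)/4 + 5*c*log(2)/4 + 5*c/4 + 9*log(cos(c))/8


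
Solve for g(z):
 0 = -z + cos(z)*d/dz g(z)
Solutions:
 g(z) = C1 + Integral(z/cos(z), z)


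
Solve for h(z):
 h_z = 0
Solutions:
 h(z) = C1


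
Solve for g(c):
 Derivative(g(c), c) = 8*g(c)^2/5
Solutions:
 g(c) = -5/(C1 + 8*c)


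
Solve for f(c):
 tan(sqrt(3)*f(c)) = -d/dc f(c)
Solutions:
 f(c) = sqrt(3)*(pi - asin(C1*exp(-sqrt(3)*c)))/3
 f(c) = sqrt(3)*asin(C1*exp(-sqrt(3)*c))/3


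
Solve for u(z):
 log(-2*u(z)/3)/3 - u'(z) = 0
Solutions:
 -3*Integral(1/(log(-_y) - log(3) + log(2)), (_y, u(z))) = C1 - z


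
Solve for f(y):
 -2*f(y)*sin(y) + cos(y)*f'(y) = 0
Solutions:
 f(y) = C1/cos(y)^2


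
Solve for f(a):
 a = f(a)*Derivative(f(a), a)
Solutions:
 f(a) = -sqrt(C1 + a^2)
 f(a) = sqrt(C1 + a^2)


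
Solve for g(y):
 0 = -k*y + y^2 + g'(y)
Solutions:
 g(y) = C1 + k*y^2/2 - y^3/3


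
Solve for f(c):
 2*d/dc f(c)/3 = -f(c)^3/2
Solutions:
 f(c) = -sqrt(2)*sqrt(-1/(C1 - 3*c))
 f(c) = sqrt(2)*sqrt(-1/(C1 - 3*c))


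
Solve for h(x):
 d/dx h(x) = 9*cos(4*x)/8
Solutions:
 h(x) = C1 + 9*sin(4*x)/32


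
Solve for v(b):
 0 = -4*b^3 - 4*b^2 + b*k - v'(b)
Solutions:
 v(b) = C1 - b^4 - 4*b^3/3 + b^2*k/2


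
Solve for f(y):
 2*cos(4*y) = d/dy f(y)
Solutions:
 f(y) = C1 + sin(4*y)/2


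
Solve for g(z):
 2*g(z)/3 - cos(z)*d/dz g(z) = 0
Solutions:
 g(z) = C1*(sin(z) + 1)^(1/3)/(sin(z) - 1)^(1/3)


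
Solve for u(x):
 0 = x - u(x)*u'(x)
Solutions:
 u(x) = -sqrt(C1 + x^2)
 u(x) = sqrt(C1 + x^2)


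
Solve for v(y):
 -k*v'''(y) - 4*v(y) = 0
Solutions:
 v(y) = C1*exp(2^(2/3)*y*(-1/k)^(1/3)) + C2*exp(2^(2/3)*y*(-1/k)^(1/3)*(-1 + sqrt(3)*I)/2) + C3*exp(-2^(2/3)*y*(-1/k)^(1/3)*(1 + sqrt(3)*I)/2)


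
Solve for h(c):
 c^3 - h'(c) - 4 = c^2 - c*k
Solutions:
 h(c) = C1 + c^4/4 - c^3/3 + c^2*k/2 - 4*c


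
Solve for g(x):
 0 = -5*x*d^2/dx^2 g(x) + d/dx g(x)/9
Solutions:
 g(x) = C1 + C2*x^(46/45)


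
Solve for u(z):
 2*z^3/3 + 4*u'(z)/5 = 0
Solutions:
 u(z) = C1 - 5*z^4/24


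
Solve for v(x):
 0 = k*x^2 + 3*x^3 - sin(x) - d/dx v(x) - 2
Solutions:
 v(x) = C1 + k*x^3/3 + 3*x^4/4 - 2*x + cos(x)


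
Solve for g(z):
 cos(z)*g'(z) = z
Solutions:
 g(z) = C1 + Integral(z/cos(z), z)


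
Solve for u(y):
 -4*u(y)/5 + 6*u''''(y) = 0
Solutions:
 u(y) = C1*exp(-15^(3/4)*2^(1/4)*y/15) + C2*exp(15^(3/4)*2^(1/4)*y/15) + C3*sin(15^(3/4)*2^(1/4)*y/15) + C4*cos(15^(3/4)*2^(1/4)*y/15)


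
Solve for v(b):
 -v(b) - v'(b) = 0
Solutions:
 v(b) = C1*exp(-b)


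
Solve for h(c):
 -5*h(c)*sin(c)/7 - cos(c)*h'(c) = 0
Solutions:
 h(c) = C1*cos(c)^(5/7)


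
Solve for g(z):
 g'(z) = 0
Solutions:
 g(z) = C1


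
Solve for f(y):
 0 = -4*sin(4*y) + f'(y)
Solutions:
 f(y) = C1 - cos(4*y)


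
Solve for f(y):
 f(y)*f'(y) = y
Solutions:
 f(y) = -sqrt(C1 + y^2)
 f(y) = sqrt(C1 + y^2)


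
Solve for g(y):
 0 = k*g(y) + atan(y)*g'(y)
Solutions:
 g(y) = C1*exp(-k*Integral(1/atan(y), y))


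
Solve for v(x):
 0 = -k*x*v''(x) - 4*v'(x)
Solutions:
 v(x) = C1 + x^(((re(k) - 4)*re(k) + im(k)^2)/(re(k)^2 + im(k)^2))*(C2*sin(4*log(x)*Abs(im(k))/(re(k)^2 + im(k)^2)) + C3*cos(4*log(x)*im(k)/(re(k)^2 + im(k)^2)))


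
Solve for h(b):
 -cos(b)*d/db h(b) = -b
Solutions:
 h(b) = C1 + Integral(b/cos(b), b)


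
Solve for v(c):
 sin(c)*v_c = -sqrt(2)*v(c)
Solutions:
 v(c) = C1*(cos(c) + 1)^(sqrt(2)/2)/(cos(c) - 1)^(sqrt(2)/2)


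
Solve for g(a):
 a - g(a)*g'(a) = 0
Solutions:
 g(a) = -sqrt(C1 + a^2)
 g(a) = sqrt(C1 + a^2)


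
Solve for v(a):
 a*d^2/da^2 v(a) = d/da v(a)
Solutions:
 v(a) = C1 + C2*a^2


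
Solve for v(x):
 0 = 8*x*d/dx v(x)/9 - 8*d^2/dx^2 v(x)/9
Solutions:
 v(x) = C1 + C2*erfi(sqrt(2)*x/2)


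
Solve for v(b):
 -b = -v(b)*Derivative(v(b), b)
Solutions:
 v(b) = -sqrt(C1 + b^2)
 v(b) = sqrt(C1 + b^2)


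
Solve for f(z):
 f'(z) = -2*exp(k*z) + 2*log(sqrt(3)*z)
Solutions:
 f(z) = C1 + 2*z*log(z) + z*(-2 + log(3)) + Piecewise((-2*exp(k*z)/k, Ne(k, 0)), (-2*z, True))


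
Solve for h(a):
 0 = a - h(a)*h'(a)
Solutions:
 h(a) = -sqrt(C1 + a^2)
 h(a) = sqrt(C1 + a^2)


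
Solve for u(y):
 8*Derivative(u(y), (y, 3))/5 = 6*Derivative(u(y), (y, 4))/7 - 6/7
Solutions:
 u(y) = C1 + C2*y + C3*y^2 + C4*exp(28*y/15) - 5*y^3/56


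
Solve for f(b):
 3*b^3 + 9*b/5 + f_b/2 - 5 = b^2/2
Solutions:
 f(b) = C1 - 3*b^4/2 + b^3/3 - 9*b^2/5 + 10*b


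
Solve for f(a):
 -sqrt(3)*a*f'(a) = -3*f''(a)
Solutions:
 f(a) = C1 + C2*erfi(sqrt(2)*3^(3/4)*a/6)


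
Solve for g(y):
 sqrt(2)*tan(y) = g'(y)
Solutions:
 g(y) = C1 - sqrt(2)*log(cos(y))


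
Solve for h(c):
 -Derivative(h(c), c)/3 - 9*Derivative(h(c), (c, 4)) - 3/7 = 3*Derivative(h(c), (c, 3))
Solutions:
 h(c) = C1 + C2*exp(c*(-4 + 2*2^(1/3)/(3*sqrt(93) + 29)^(1/3) + 2^(2/3)*(3*sqrt(93) + 29)^(1/3))/36)*sin(2^(1/3)*sqrt(3)*c*(-2^(1/3)*(3*sqrt(93) + 29)^(1/3) + 2/(3*sqrt(93) + 29)^(1/3))/36) + C3*exp(c*(-4 + 2*2^(1/3)/(3*sqrt(93) + 29)^(1/3) + 2^(2/3)*(3*sqrt(93) + 29)^(1/3))/36)*cos(2^(1/3)*sqrt(3)*c*(-2^(1/3)*(3*sqrt(93) + 29)^(1/3) + 2/(3*sqrt(93) + 29)^(1/3))/36) + C4*exp(-c*(2*2^(1/3)/(3*sqrt(93) + 29)^(1/3) + 2 + 2^(2/3)*(3*sqrt(93) + 29)^(1/3))/18) - 9*c/7
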